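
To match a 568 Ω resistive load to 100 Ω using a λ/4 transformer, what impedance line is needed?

Z_qwt ≈ 238 Ω

Z_qwt = √(Z_0·R_L) = √(100 × 568) = √56800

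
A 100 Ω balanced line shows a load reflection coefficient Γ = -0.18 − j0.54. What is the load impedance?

Z_L = Z_0·(1 + Γ)/(1 − Γ) = 100·(0.82 − j0.54)/(1.18 + j0.54)

Z_L ≈ 40.1 − j64.1 Ω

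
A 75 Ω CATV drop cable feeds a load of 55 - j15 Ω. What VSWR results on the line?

VSWR ≈ 1.47

Γ = (Z_L − Z_0)/(Z_L + Z_0) = (-20 − j15)/(130 − j15)
|Γ| = 25/131 = 0.191
VSWR = (1 + |Γ|)/(1 − |Γ|) = 1.19/0.809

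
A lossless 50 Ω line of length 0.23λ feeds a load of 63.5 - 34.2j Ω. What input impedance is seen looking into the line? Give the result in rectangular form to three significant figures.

Z_in ≈ 28.4 + j11.8 Ω

βl = 2π × 0.23 = 82.8°
tan(βl) = tan(82.8°) = 7.92
Z_in = Z_0·(Z_L + jZ_0·tanβl)/(Z_0 + jZ_L·tanβl)
     = 50·(63.5 + j362)/(321 + j503)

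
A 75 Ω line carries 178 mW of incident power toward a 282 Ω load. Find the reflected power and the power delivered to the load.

Γ = (282 − 75)/(282 + 75) = 0.58
|Γ|² = 0.336
P_refl = |Γ|²·P_inc = 59.8 mW, P_del = (1 − |Γ|²)·P_inc = 118 mW

P_reflected ≈ 59.8 mW; P_delivered ≈ 118 mW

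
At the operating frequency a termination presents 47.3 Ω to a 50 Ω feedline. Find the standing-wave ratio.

VSWR ≈ 1.06

Γ = (47.3 − 50)/(47.3 + 50) = -0.0277
VSWR = (1 + 0.0277)/(1 − 0.0277)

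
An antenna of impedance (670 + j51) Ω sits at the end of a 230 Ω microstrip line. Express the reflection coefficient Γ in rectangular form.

Γ ≈ 0.491 + j0.0289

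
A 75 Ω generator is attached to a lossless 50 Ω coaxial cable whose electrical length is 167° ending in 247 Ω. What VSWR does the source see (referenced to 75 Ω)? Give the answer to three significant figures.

VSWR ≈ 3.51

tan(βl) = -0.231
Z_in = Z_0·(Z_L + jZ_0·tanβl)/(Z_0 + jZ_L·tanβl) = 113 + j117 Ω
Γ_s = (Z_in − Z_s)/(Z_in + Z_s) = (38.1 + j117)/(188 + j117), |Γ_s| = 0.557
VSWR = (1 + |Γ_s|)/(1 − |Γ_s|)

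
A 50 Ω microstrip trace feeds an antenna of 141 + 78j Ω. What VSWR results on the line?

Γ = (Z_L − Z_0)/(Z_L + Z_0) = (91 + j78)/(191 + j78)
|Γ| = 120/206 = 0.581
VSWR = (1 + |Γ|)/(1 − |Γ|) = 1.58/0.419

VSWR ≈ 3.77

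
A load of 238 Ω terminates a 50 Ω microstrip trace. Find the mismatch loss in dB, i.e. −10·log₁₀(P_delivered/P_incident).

Γ = (238 − 50)/(238 + 50) = 0.653
|Γ|² = 0.426, so P_del/P_inc = 1 − |Γ|² = 0.574
ML = −10·log₁₀(1 − |Γ|²)

mismatch loss ≈ 2.41 dB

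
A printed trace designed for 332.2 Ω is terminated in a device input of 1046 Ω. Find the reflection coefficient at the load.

Γ = (Z_L − Z_0)/(Z_L + Z_0) = (1046 − 332.2)/(1046 + 332.2) = 713.8/1378

Γ = 0.518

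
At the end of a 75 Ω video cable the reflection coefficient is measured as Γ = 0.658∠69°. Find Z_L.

Z_L = Z_0·(1 + Γ)/(1 − Γ) = 75·(1.24 + j0.614)/(0.764 − j0.614)

Z_L ≈ 44.2 + j95.8 Ω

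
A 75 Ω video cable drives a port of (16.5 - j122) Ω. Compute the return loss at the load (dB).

RL ≈ 1.04 dB

Γ = (-58.5 − j122)/(91.5 − j122), |Γ| = 0.887
RL = −20·log₁₀|Γ| = −20·log₁₀(0.887)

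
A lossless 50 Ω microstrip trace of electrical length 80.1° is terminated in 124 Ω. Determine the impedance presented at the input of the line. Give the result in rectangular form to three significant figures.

tan(βl) = tan(80.1°) = 5.73
Z_in = Z_0·(Z_L + jZ_0·tanβl)/(Z_0 + jZ_L·tanβl)
     = 50·(124 + j286)/(50 + j710)

Z_in ≈ 20.7 − j7.27 Ω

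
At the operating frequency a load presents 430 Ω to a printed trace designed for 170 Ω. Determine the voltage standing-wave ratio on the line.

VSWR ≈ 2.53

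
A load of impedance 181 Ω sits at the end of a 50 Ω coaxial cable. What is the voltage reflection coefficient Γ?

Γ = 0.567

Γ = (Z_L − Z_0)/(Z_L + Z_0) = (181 − 50)/(181 + 50) = 131/231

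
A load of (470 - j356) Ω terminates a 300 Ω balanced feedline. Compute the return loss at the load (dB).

Γ = (170 − j356)/(770 − j356), |Γ| = 0.465
RL = −20·log₁₀|Γ| = −20·log₁₀(0.465)

RL ≈ 6.65 dB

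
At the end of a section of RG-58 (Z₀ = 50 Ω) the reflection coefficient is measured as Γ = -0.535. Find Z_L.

Z_L ≈ 15.1 Ω

Z_L = Z_0·(1 + Γ)/(1 − Γ) = 50·(0.465)/(1.54)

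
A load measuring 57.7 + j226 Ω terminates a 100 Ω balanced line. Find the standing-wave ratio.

VSWR ≈ 11.1

Γ = (Z_L − Z_0)/(Z_L + Z_0) = (-42.3 + j226)/(157.7 + j226)
|Γ| = 230/276 = 0.834
VSWR = (1 + |Γ|)/(1 − |Γ|) = 1.83/0.166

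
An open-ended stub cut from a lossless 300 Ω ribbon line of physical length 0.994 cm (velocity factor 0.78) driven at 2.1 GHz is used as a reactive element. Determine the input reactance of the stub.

λ = v/f = 0.78·c / 2.1 GHz = 0.111 m
βl = 2π·l/λ = 2π × 0.0892 = 32.1°
tan(βl) = 0.628
For an open-ended stub, Z_in = −jZ_0·cot(βl) = −jZ_0/tan(βl)

X_in ≈ -478 Ω (capacitive)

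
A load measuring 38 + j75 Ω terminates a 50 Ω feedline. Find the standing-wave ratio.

VSWR ≈ 4.83

Γ = (Z_L − Z_0)/(Z_L + Z_0) = (-12 + j75)/(88 + j75)
|Γ| = 76/116 = 0.657
VSWR = (1 + |Γ|)/(1 − |Γ|) = 1.66/0.343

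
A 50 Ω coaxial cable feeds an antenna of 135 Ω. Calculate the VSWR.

For a purely resistive load, VSWR = R_L/Z_0 or Z_0/R_L (whichever > 1) = 135/50

VSWR ≈ 2.7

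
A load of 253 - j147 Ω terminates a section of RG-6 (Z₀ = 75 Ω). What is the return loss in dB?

Γ = (178 − j147)/(328 − j147), |Γ| = 0.642
RL = −20·log₁₀|Γ| = −20·log₁₀(0.642)

RL ≈ 3.85 dB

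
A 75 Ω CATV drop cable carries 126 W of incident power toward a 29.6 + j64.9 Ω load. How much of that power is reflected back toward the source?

P_reflected ≈ 52.2 W

|Γ| = |(-45.4 + j64.9)/(104.6 + j64.9)| = 0.643
|Γ|² = 0.414
P_refl = |Γ|²·P_inc = 52.2 W, P_del = (1 − |Γ|²)·P_inc = 73.8 W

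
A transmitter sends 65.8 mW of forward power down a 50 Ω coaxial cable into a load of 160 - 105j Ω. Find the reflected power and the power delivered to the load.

|Γ| = |(110 − j105)/(210 − j105)| = 0.648
|Γ|² = 0.42
P_refl = |Γ|²·P_inc = 27.6 mW, P_del = (1 − |Γ|²)·P_inc = 38.2 mW

P_reflected ≈ 27.6 mW; P_delivered ≈ 38.2 mW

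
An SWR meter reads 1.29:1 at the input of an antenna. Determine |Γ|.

|Γ| ≈ 0.127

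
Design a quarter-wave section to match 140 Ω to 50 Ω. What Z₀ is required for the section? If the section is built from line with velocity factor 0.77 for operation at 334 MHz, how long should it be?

Z_qwt ≈ 83.7 Ω; length ≈ 17.3 cm

Z_qwt = √(Z_0·R_L) = √(50 × 140) = √7000
λ = 0.77·c/f = 0.692 m, so l = λ/4 = 0.173 m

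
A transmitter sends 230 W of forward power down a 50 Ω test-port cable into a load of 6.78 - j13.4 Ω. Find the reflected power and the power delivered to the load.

P_reflected ≈ 138 W; P_delivered ≈ 91.6 W

|Γ| = |(-43.22 − j13.4)/(56.78 − j13.4)| = 0.776
|Γ|² = 0.602
P_refl = |Γ|²·P_inc = 138 W, P_del = (1 − |Γ|²)·P_inc = 91.6 W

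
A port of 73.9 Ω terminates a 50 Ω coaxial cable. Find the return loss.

RL ≈ 14.3 dB

Γ = (73.9 − 50)/(73.9 + 50) = 0.193
RL = −20·log₁₀|Γ| = −20·log₁₀(0.193)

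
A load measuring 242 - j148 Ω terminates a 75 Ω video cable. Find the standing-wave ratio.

VSWR ≈ 4.52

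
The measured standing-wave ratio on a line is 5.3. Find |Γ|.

|Γ| ≈ 0.683

|Γ| = (S − 1)/(S + 1) = (5.3 − 1)/(5.3 + 1) = 4.3/6.3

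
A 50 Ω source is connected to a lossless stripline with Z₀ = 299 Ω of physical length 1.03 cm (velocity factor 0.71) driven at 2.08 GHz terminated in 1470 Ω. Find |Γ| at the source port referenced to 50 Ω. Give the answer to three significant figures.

λ = v/f = 0.71·c / 2.08 GHz = 0.102 m
βl = 2π·l/λ = 2π × 0.101 = 36.2°
tan(βl) = 0.732
Z_in = Z_0·(Z_L + jZ_0·tanβl)/(Z_0 + jZ_L·tanβl) = 162 − j363 Ω
Γ_s = (Z_in − Z_s)/(Z_in + Z_s) = (112 − j363)/(212 − j363), |Γ_s| = 0.904

|Γ| ≈ 0.904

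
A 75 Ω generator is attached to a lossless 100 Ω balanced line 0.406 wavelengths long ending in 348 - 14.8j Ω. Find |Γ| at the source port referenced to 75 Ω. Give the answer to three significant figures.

|Γ| ≈ 0.605

βl = 2π × 0.406 = 146°
tan(βl) = -0.67
Z_in = Z_0·(Z_L + jZ_0·tanβl)/(Z_0 + jZ_L·tanβl) = 80.6 + j118 Ω
Γ_s = (Z_in − Z_s)/(Z_in + Z_s) = (5.64 + j118)/(156 + j118), |Γ_s| = 0.605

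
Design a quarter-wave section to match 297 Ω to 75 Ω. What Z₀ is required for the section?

Z_qwt = √(Z_0·R_L) = √(75 × 297) = √22280

Z_qwt ≈ 149 Ω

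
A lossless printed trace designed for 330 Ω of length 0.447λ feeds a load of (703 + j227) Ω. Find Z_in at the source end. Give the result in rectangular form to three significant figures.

βl = 2π × 0.447 = 161°
tan(βl) = tan(161°) = -0.346
Z_in = Z_0·(Z_L + jZ_0·tanβl)/(Z_0 + jZ_L·tanβl)
     = 330·(703 + j113)/(409 − j243)

Z_in ≈ 379 + j317 Ω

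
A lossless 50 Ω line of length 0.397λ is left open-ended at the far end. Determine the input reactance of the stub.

X_in ≈ 66.2 Ω (inductive)

βl = 2π × 0.397 = 143°
tan(βl) = -0.756
For an open-ended stub, Z_in = −jZ_0·cot(βl) = −jZ_0/tan(βl)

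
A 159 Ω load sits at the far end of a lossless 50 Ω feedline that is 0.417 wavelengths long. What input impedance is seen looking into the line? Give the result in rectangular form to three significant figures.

βl = 2π × 0.417 = 150°
tan(βl) = tan(150°) = -0.575
Z_in = Z_0·(Z_L + jZ_0·tanβl)/(Z_0 + jZ_L·tanβl)
     = 50·(159 − j28.7)/(50 − j91.4)

Z_in ≈ 48.7 + j60.3 Ω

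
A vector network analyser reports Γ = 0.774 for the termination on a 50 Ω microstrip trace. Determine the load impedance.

Z_L = Z_0·(1 + Γ)/(1 − Γ) = 50·(1.77)/(0.226)

Z_L ≈ 392 Ω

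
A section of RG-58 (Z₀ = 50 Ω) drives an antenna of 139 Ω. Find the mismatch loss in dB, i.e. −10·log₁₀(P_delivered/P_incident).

mismatch loss ≈ 1.09 dB

Γ = (139 − 50)/(139 + 50) = 0.471
|Γ|² = 0.222, so P_del/P_inc = 1 − |Γ|² = 0.778
ML = −10·log₁₀(1 − |Γ|²)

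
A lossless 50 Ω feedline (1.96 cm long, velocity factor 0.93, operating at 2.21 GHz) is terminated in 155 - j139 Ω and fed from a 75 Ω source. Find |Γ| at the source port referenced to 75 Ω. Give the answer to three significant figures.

λ = v/f = 0.93·c / 2.21 GHz = 0.126 m
βl = 2π·l/λ = 2π × 0.155 = 55.9°
tan(βl) = 1.48
Z_in = Z_0·(Z_L + jZ_0·tanβl)/(Z_0 + jZ_L·tanβl) = 10.5 − j22.2 Ω
Γ_s = (Z_in − Z_s)/(Z_in + Z_s) = (-64.5 − j22.2)/(85.5 − j22.2), |Γ_s| = 0.772

|Γ| ≈ 0.772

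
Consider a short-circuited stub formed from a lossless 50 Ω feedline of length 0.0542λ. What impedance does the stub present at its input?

βl = 2π × 0.0542 = 19.5°
tan(βl) = 0.354
For a short-circuited stub, Z_in = jZ_0·tan(βl)

Z_in ≈ +j17.7 Ω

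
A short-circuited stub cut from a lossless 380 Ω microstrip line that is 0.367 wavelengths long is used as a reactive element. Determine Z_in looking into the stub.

Z_in ≈ −j420 Ω

βl = 2π × 0.367 = 132°
tan(βl) = -1.11
For a short-circuited stub, Z_in = jZ_0·tan(βl)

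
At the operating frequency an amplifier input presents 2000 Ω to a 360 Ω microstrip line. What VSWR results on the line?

For a purely resistive load, VSWR = R_L/Z_0 or Z_0/R_L (whichever > 1) = 2000/360

VSWR ≈ 5.56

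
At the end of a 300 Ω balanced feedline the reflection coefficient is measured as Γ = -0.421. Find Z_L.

Z_L = Z_0·(1 + Γ)/(1 − Γ) = 300·(0.579)/(1.42)

Z_L ≈ 122 Ω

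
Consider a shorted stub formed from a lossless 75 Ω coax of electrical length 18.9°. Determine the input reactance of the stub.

X_in ≈ 25.7 Ω (inductive)

tan(βl) = 0.342
For a shorted stub, Z_in = jZ_0·tan(βl)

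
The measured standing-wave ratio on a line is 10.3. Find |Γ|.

|Γ| ≈ 0.823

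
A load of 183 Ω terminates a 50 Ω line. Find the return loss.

Γ = (183 − 50)/(183 + 50) = 0.571
RL = −20·log₁₀|Γ| = −20·log₁₀(0.571)

RL ≈ 4.87 dB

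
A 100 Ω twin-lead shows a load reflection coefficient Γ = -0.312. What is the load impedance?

Z_L = Z_0·(1 + Γ)/(1 − Γ) = 100·(0.688)/(1.31)

Z_L ≈ 52.4 Ω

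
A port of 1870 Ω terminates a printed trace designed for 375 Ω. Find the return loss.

RL ≈ 3.53 dB

Γ = (1870 − 375)/(1870 + 375) = 0.666
RL = −20·log₁₀|Γ| = −20·log₁₀(0.666)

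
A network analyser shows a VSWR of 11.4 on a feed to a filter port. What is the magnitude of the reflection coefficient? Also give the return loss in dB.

|Γ| ≈ 0.839; return loss ≈ 1.53 dB

|Γ| = (S − 1)/(S + 1) = (11.4 − 1)/(11.4 + 1) = 10.4/12.4
RL = −20·log₁₀|Γ| = −20·log₁₀(0.839)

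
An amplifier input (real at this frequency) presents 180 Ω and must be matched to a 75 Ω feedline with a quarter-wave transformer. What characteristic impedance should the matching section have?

Z_qwt ≈ 116 Ω

Z_qwt = √(Z_0·R_L) = √(75 × 180) = √13500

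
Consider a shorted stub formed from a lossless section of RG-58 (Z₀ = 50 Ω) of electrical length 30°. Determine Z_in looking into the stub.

Z_in ≈ +j28.9 Ω

tan(βl) = 0.577
For a shorted stub, Z_in = jZ_0·tan(βl)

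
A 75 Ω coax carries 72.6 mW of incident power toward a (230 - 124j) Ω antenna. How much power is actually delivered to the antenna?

|Γ| = |(155 − j124)/(305 − j124)| = 0.603
|Γ|² = 0.363
P_refl = |Γ|²·P_inc = 26.4 mW, P_del = (1 − |Γ|²)·P_inc = 46.2 mW

P_delivered ≈ 46.2 mW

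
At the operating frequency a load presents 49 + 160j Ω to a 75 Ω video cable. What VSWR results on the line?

Γ = (Z_L − Z_0)/(Z_L + Z_0) = (-26 + j160)/(124 + j160)
|Γ| = 162/202 = 0.801
VSWR = (1 + |Γ|)/(1 − |Γ|) = 1.8/0.199

VSWR ≈ 9.04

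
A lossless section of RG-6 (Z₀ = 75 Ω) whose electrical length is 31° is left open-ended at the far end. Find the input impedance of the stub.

tan(βl) = 0.601
For an open-ended stub, Z_in = −jZ_0·cot(βl) = −jZ_0/tan(βl)

Z_in ≈ −j125 Ω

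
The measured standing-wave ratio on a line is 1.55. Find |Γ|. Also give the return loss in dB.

|Γ| = (S − 1)/(S + 1) = (1.55 − 1)/(1.55 + 1) = 0.55/2.55
RL = −20·log₁₀|Γ| = −20·log₁₀(0.216)

|Γ| ≈ 0.216; return loss ≈ 13.3 dB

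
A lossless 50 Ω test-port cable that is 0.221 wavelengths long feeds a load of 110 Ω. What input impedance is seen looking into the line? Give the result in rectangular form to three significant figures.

βl = 2π × 0.221 = 79.6°
tan(βl) = tan(79.6°) = 5.43
Z_in = Z_0·(Z_L + jZ_0·tanβl)/(Z_0 + jZ_L·tanβl)
     = 50·(110 + j271)/(50 + j597)

Z_in ≈ 23.3 − j7.26 Ω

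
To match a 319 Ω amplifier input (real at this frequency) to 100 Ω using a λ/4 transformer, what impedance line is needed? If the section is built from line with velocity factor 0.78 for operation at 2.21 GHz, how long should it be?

Z_qwt = √(Z_0·R_L) = √(100 × 319) = √31900
λ = 0.78·c/f = 0.106 m, so l = λ/4 = 0.0265 m

Z_qwt ≈ 179 Ω; length ≈ 2.65 cm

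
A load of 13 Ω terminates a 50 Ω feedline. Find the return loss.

Γ = (13 − 50)/(13 + 50) = -0.587
RL = −20·log₁₀|Γ| = −20·log₁₀(0.587)

RL ≈ 4.62 dB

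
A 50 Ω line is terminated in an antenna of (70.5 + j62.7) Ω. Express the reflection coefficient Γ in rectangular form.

Γ ≈ 0.347 + j0.34

Γ = (Z_L − Z_0)/(Z_L + Z_0) = (20.5 + j62.7)/(120.5 + j62.7)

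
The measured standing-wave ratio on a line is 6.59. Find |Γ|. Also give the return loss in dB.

|Γ| = (S − 1)/(S + 1) = (6.59 − 1)/(6.59 + 1) = 5.59/7.59
RL = −20·log₁₀|Γ| = −20·log₁₀(0.736)

|Γ| ≈ 0.736; return loss ≈ 2.66 dB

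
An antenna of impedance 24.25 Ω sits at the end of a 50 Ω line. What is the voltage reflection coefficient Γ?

Γ = -0.347

Γ = (Z_L − Z_0)/(Z_L + Z_0) = (24.25 − 50)/(24.25 + 50) = -25.75/74.25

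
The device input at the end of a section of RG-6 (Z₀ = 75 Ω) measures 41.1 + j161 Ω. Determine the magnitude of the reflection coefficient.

|Γ| ≈ 0.829

Γ = (Z_L − Z_0)/(Z_L + Z_0) = (-33.9 + j161)/(116.1 + j161)
|Γ| = 165/198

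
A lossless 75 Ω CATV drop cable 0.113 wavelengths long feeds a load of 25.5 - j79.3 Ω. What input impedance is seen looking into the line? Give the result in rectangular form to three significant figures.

βl = 2π × 0.113 = 40.7°
tan(βl) = tan(40.7°) = 0.86
Z_in = Z_0·(Z_L + jZ_0·tanβl)/(Z_0 + jZ_L·tanβl)
     = 75·(25.5 − j14.8)/(143 + j21.9)

Z_in ≈ 11.9 − j9.59 Ω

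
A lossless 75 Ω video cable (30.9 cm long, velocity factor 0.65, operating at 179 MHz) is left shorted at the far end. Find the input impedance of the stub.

Z_in ≈ −j349 Ω

λ = v/f = 0.65·c / 179 MHz = 1.09 m
βl = 2π·l/λ = 2π × 0.284 = 102°
tan(βl) = -4.66
For a shorted stub, Z_in = jZ_0·tan(βl)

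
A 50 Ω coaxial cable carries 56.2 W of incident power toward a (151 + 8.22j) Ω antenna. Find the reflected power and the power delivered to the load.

|Γ| = |(101 + j8.22)/(201 + j8.22)| = 0.504
|Γ|² = 0.254
P_refl = |Γ|²·P_inc = 14.3 W, P_del = (1 − |Γ|²)·P_inc = 41.9 W

P_reflected ≈ 14.3 W; P_delivered ≈ 41.9 W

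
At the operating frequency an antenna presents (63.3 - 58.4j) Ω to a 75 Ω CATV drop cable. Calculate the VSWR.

Γ = (Z_L − Z_0)/(Z_L + Z_0) = (-11.7 − j58.4)/(138.3 − j58.4)
|Γ| = 59.6/150 = 0.397
VSWR = (1 + |Γ|)/(1 − |Γ|) = 1.4/0.603

VSWR ≈ 2.32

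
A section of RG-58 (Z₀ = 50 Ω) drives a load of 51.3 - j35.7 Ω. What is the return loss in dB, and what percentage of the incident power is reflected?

Γ = (1.3 − j35.7)/(101.3 − j35.7), |Γ| = 0.333
RL = −20·log₁₀(0.333) = 9.56 dB
P_refl/P_inc = |Γ|² = 0.111

RL ≈ 9.56 dB; 11.1% of incident power reflected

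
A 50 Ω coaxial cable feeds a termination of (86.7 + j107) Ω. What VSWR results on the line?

Γ = (Z_L − Z_0)/(Z_L + Z_0) = (36.7 + j107)/(136.7 + j107)
|Γ| = 113/174 = 0.652
VSWR = (1 + |Γ|)/(1 − |Γ|) = 1.65/0.348

VSWR ≈ 4.74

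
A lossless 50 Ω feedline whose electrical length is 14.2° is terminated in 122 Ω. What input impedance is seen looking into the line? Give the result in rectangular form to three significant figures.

tan(βl) = tan(14.2°) = 0.253
Z_in = Z_0·(Z_L + jZ_0·tanβl)/(Z_0 + jZ_L·tanβl)
     = 50·(122 + j12.7)/(50 + j30.9)

Z_in ≈ 94 − j45.4 Ω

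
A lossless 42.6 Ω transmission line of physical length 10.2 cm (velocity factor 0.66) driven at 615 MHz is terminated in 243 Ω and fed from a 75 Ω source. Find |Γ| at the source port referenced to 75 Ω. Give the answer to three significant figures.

λ = v/f = 0.66·c / 615 MHz = 0.322 m
βl = 2π·l/λ = 2π × 0.317 = 114°
tan(βl) = -2.24
Z_in = Z_0·(Z_L + jZ_0·tanβl)/(Z_0 + jZ_L·tanβl) = 8.9 + j18.3 Ω
Γ_s = (Z_in − Z_s)/(Z_in + Z_s) = (-66.1 + j18.3)/(83.9 + j18.3), |Γ_s| = 0.799

|Γ| ≈ 0.799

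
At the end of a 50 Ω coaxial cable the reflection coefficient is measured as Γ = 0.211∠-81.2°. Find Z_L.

Z_L = Z_0·(1 + Γ)/(1 − Γ) = 50·(1.03 − j0.209)/(0.968 + j0.209)

Z_L ≈ 48.8 − j21.3 Ω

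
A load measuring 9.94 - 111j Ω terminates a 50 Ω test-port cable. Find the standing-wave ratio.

VSWR ≈ 30

Γ = (Z_L − Z_0)/(Z_L + Z_0) = (-40.06 − j111)/(59.94 − j111)
|Γ| = 118/126 = 0.935
VSWR = (1 + |Γ|)/(1 − |Γ|) = 1.94/0.0645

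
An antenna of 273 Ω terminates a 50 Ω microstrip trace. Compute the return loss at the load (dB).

Γ = (273 − 50)/(273 + 50) = 0.69
RL = −20·log₁₀|Γ| = −20·log₁₀(0.69)

RL ≈ 3.22 dB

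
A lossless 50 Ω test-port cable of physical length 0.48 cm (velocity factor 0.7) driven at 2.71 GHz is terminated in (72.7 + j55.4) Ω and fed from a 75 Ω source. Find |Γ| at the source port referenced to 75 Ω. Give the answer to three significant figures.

|Γ| ≈ 0.269

λ = v/f = 0.7·c / 2.71 GHz = 0.0775 m
βl = 2π·l/λ = 2π × 0.0619 = 22.3°
tan(βl) = 0.41
Z_in = Z_0·(Z_L + jZ_0·tanβl)/(Z_0 + jZ_L·tanβl) = 130 − j2.97 Ω
Γ_s = (Z_in − Z_s)/(Z_in + Z_s) = (55 − j2.97)/(205 − j2.97), |Γ_s| = 0.269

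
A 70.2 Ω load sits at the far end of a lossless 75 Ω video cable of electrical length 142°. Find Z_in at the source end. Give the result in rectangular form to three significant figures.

Z_in ≈ 73.7 − j4.73 Ω

tan(βl) = tan(142°) = -0.781
Z_in = Z_0·(Z_L + jZ_0·tanβl)/(Z_0 + jZ_L·tanβl)
     = 75·(70.2 − j58.6)/(75 − j54.8)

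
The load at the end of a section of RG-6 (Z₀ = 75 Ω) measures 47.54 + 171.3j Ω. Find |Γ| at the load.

|Γ| ≈ 0.824

Γ = (Z_L − Z_0)/(Z_L + Z_0) = (-27.46 + j171.3)/(122.5 + j171.3)
|Γ| = 173/211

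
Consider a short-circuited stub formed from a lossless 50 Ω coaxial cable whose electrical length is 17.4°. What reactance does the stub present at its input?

tan(βl) = 0.313
For a short-circuited stub, Z_in = jZ_0·tan(βl)

X_in ≈ 15.7 Ω (inductive)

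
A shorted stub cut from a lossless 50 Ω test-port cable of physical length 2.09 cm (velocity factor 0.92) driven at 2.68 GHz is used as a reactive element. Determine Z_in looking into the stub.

Z_in ≈ +j164 Ω

λ = v/f = 0.92·c / 2.68 GHz = 0.103 m
βl = 2π·l/λ = 2π × 0.203 = 73.1°
tan(βl) = 3.28
For a shorted stub, Z_in = jZ_0·tan(βl)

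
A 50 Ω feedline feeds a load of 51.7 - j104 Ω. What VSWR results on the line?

Γ = (Z_L − Z_0)/(Z_L + Z_0) = (1.7 − j104)/(101.7 − j104)
|Γ| = 104/145 = 0.715
VSWR = (1 + |Γ|)/(1 − |Γ|) = 1.72/0.285

VSWR ≈ 6.02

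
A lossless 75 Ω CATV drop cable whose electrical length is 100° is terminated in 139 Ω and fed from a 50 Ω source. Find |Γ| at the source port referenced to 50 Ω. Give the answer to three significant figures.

tan(βl) = -5.67
Z_in = Z_0·(Z_L + jZ_0·tanβl)/(Z_0 + jZ_L·tanβl) = 41.4 + j9.29 Ω
Γ_s = (Z_in − Z_s)/(Z_in + Z_s) = (-8.65 + j9.29)/(91.4 + j9.29), |Γ_s| = 0.138

|Γ| ≈ 0.138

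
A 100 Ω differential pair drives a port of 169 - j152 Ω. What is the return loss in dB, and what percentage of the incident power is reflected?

RL ≈ 5.35 dB; 29.2% of incident power reflected

Γ = (69 − j152)/(269 − j152), |Γ| = 0.54
RL = −20·log₁₀(0.54) = 5.35 dB
P_refl/P_inc = |Γ|² = 0.292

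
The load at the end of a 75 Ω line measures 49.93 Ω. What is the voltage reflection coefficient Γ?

Γ = (Z_L − Z_0)/(Z_L + Z_0) = (49.93 − 75)/(49.93 + 75) = -25.07/124.9

Γ = -0.201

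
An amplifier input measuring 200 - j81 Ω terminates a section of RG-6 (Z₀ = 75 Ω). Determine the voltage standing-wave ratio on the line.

Γ = (Z_L − Z_0)/(Z_L + Z_0) = (125 − j81)/(275 − j81)
|Γ| = 149/287 = 0.52
VSWR = (1 + |Γ|)/(1 − |Γ|) = 1.52/0.48

VSWR ≈ 3.16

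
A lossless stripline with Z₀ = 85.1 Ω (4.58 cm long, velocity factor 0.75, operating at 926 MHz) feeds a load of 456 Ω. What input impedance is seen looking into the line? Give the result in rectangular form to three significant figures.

λ = v/f = 0.75·c / 926 MHz = 0.243 m
βl = 2π·l/λ = 2π × 0.188 = 67.9°
tan(βl) = tan(67.9°) = 2.46
Z_in = Z_0·(Z_L + jZ_0·tanβl)/(Z_0 + jZ_L·tanβl)
     = 85.1·(456 + j209)/(85.1 + j1120)

Z_in ≈ 18.4 − j33.2 Ω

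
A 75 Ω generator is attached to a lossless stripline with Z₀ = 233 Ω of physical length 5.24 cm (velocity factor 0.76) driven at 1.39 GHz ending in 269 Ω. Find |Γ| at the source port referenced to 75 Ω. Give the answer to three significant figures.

λ = v/f = 0.76·c / 1.39 GHz = 0.164 m
βl = 2π·l/λ = 2π × 0.319 = 115°
tan(βl) = -2.14
Z_in = Z_0·(Z_L + jZ_0·tanβl)/(Z_0 + jZ_L·tanβl) = 211 + j23.3 Ω
Γ_s = (Z_in − Z_s)/(Z_in + Z_s) = (136 + j23.3)/(286 + j23.3), |Γ_s| = 0.481

|Γ| ≈ 0.481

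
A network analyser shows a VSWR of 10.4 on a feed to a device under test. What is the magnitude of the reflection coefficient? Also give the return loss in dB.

|Γ| = (S − 1)/(S + 1) = (10.4 − 1)/(10.4 + 1) = 9.4/11.4
RL = −20·log₁₀|Γ| = −20·log₁₀(0.825)

|Γ| ≈ 0.825; return loss ≈ 1.68 dB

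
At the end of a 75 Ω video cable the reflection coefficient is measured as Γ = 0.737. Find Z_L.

Z_L = Z_0·(1 + Γ)/(1 − Γ) = 75·(1.74)/(0.263)

Z_L ≈ 495 Ω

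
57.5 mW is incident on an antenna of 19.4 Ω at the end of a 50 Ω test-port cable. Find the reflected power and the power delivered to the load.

Γ = (19.4 − 50)/(19.4 + 50) = -0.441
|Γ|² = 0.194
P_refl = |Γ|²·P_inc = 11.2 mW, P_del = (1 − |Γ|²)·P_inc = 46.3 mW

P_reflected ≈ 11.2 mW; P_delivered ≈ 46.3 mW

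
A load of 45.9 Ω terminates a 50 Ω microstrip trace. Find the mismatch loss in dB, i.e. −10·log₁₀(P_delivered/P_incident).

mismatch loss ≈ 0.00795 dB

Γ = (45.9 − 50)/(45.9 + 50) = -0.0428
|Γ|² = 0.00183, so P_del/P_inc = 1 − |Γ|² = 0.998
ML = −10·log₁₀(1 − |Γ|²)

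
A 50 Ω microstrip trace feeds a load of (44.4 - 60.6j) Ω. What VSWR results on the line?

VSWR ≈ 3.37

Γ = (Z_L − Z_0)/(Z_L + Z_0) = (-5.6 − j60.6)/(94.4 − j60.6)
|Γ| = 60.9/112 = 0.543
VSWR = (1 + |Γ|)/(1 − |Γ|) = 1.54/0.457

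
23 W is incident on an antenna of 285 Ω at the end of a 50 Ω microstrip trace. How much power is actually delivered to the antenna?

P_delivered ≈ 11.7 W

Γ = (285 − 50)/(285 + 50) = 0.701
|Γ|² = 0.492
P_refl = |Γ|²·P_inc = 11.3 W, P_del = (1 − |Γ|²)·P_inc = 11.7 W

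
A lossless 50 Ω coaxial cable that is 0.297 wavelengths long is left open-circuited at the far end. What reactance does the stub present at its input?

X_in ≈ 15.2 Ω (inductive)

βl = 2π × 0.297 = 107°
tan(βl) = -3.29
For an open-circuited stub, Z_in = −jZ_0·cot(βl) = −jZ_0/tan(βl)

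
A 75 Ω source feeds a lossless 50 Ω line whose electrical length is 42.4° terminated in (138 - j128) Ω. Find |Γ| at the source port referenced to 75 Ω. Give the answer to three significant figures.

tan(βl) = 0.913
Z_in = Z_0·(Z_L + jZ_0·tanβl)/(Z_0 + jZ_L·tanβl) = 14.5 − j35.6 Ω
Γ_s = (Z_in − Z_s)/(Z_in + Z_s) = (-60.5 − j35.6)/(89.5 − j35.6), |Γ_s| = 0.729

|Γ| ≈ 0.729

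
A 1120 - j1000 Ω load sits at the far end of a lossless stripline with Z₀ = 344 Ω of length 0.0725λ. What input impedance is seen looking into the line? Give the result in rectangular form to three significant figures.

βl = 2π × 0.0725 = 26.1°
tan(βl) = tan(26.1°) = 0.49
Z_in = Z_0·(Z_L + jZ_0·tanβl)/(Z_0 + jZ_L·tanβl)
     = 344·(1120 − j831)/(834 + j549)

Z_in ≈ 165 − j452 Ω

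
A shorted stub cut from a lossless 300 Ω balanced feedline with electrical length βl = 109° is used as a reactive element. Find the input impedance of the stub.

Z_in ≈ −j871 Ω

tan(βl) = -2.9
For a shorted stub, Z_in = jZ_0·tan(βl)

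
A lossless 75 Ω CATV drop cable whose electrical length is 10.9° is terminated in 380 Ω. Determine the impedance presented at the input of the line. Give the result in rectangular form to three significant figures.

tan(βl) = tan(10.9°) = 0.193
Z_in = Z_0·(Z_L + jZ_0·tanβl)/(Z_0 + jZ_L·tanβl)
     = 75·(380 + j14.4)/(75 + j73.2)

Z_in ≈ 202 − j183 Ω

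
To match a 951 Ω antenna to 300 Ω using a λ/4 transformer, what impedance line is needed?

Z_qwt = √(Z_0·R_L) = √(300 × 951) = √285300

Z_qwt ≈ 534 Ω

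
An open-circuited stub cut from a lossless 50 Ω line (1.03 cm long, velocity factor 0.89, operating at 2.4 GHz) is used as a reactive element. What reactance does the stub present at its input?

λ = v/f = 0.89·c / 2.4 GHz = 0.111 m
βl = 2π·l/λ = 2π × 0.0926 = 33.3°
tan(βl) = 0.658
For an open-circuited stub, Z_in = −jZ_0·cot(βl) = −jZ_0/tan(βl)

X_in ≈ -76 Ω (capacitive)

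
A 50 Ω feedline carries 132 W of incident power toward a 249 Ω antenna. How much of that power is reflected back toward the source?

P_reflected ≈ 58.5 W

Γ = (249 − 50)/(249 + 50) = 0.666
|Γ|² = 0.443
P_refl = |Γ|²·P_inc = 58.5 W, P_del = (1 − |Γ|²)·P_inc = 73.5 W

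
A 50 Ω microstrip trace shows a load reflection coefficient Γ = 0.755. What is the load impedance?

Z_L ≈ 358 Ω

Z_L = Z_0·(1 + Γ)/(1 − Γ) = 50·(1.75)/(0.245)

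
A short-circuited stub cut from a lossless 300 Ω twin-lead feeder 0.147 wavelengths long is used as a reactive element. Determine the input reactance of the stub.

X_in ≈ 397 Ω (inductive)

βl = 2π × 0.147 = 52.9°
tan(βl) = 1.32
For a short-circuited stub, Z_in = jZ_0·tan(βl)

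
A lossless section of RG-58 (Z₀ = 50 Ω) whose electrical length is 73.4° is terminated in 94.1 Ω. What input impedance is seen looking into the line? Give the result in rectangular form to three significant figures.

Z_in ≈ 28.2 − j10.4 Ω

tan(βl) = tan(73.4°) = 3.35
Z_in = Z_0·(Z_L + jZ_0·tanβl)/(Z_0 + jZ_L·tanβl)
     = 50·(94.1 + j168)/(50 + j316)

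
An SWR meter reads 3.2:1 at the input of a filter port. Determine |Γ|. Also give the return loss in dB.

|Γ| ≈ 0.524; return loss ≈ 5.62 dB

|Γ| = (S − 1)/(S + 1) = (3.2 − 1)/(3.2 + 1) = 2.2/4.2
RL = −20·log₁₀|Γ| = −20·log₁₀(0.524)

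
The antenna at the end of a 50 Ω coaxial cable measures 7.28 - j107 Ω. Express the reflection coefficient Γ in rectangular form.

Γ ≈ 0.611 − j0.726

Γ = (Z_L − Z_0)/(Z_L + Z_0) = (-42.72 − j107)/(57.28 − j107)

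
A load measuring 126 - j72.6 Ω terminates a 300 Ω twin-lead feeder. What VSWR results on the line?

Γ = (Z_L − Z_0)/(Z_L + Z_0) = (-174 − j72.6)/(426 − j72.6)
|Γ| = 189/432 = 0.436
VSWR = (1 + |Γ|)/(1 − |Γ|) = 1.44/0.564

VSWR ≈ 2.55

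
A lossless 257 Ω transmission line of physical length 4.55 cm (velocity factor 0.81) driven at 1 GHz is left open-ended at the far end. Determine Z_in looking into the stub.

λ = v/f = 0.81·c / 1 GHz = 0.243 m
βl = 2π·l/λ = 2π × 0.187 = 67.4°
tan(βl) = 2.4
For an open-ended stub, Z_in = −jZ_0·cot(βl) = −jZ_0/tan(βl)

Z_in ≈ −j107 Ω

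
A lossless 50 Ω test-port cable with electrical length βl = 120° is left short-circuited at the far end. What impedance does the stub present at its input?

tan(βl) = -1.73
For a short-circuited stub, Z_in = jZ_0·tan(βl)

Z_in ≈ −j86.6 Ω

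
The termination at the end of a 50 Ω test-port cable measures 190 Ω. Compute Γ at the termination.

Γ = 0.583

Γ = (Z_L − Z_0)/(Z_L + Z_0) = (190 − 50)/(190 + 50) = 140/240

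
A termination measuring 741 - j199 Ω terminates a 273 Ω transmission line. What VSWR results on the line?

VSWR ≈ 2.94

Γ = (Z_L − Z_0)/(Z_L + Z_0) = (468 − j199)/(1014 − j199)
|Γ| = 509/1030 = 0.492
VSWR = (1 + |Γ|)/(1 − |Γ|) = 1.49/0.508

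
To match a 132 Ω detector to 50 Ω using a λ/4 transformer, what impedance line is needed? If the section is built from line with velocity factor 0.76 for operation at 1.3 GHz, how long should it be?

Z_qwt = √(Z_0·R_L) = √(50 × 132) = √6600
λ = 0.76·c/f = 0.175 m, so l = λ/4 = 0.0438 m

Z_qwt ≈ 81.2 Ω; length ≈ 4.38 cm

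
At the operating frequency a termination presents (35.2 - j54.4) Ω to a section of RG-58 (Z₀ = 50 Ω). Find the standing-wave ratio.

Γ = (Z_L − Z_0)/(Z_L + Z_0) = (-14.8 − j54.4)/(85.2 − j54.4)
|Γ| = 56.4/101 = 0.558
VSWR = (1 + |Γ|)/(1 − |Γ|) = 1.56/0.442

VSWR ≈ 3.52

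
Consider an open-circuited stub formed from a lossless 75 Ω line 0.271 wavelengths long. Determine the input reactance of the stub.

X_in ≈ 9.95 Ω (inductive)

βl = 2π × 0.271 = 97.6°
tan(βl) = -7.53
For an open-circuited stub, Z_in = −jZ_0·cot(βl) = −jZ_0/tan(βl)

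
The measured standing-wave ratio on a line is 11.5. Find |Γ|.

|Γ| = (S − 1)/(S + 1) = (11.5 − 1)/(11.5 + 1) = 10.5/12.5

|Γ| ≈ 0.84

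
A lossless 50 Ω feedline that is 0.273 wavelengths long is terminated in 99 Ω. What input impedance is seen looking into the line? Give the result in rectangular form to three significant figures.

βl = 2π × 0.273 = 98.3°
tan(βl) = tan(98.3°) = -6.87
Z_in = Z_0·(Z_L + jZ_0·tanβl)/(Z_0 + jZ_L·tanβl)
     = 50·(99 − j344)/(50 − j680)

Z_in ≈ 25.6 + j5.39 Ω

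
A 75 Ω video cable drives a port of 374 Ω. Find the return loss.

Γ = (374 − 75)/(374 + 75) = 0.666
RL = −20·log₁₀|Γ| = −20·log₁₀(0.666)

RL ≈ 3.53 dB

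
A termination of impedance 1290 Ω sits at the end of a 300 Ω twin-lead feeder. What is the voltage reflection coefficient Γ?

Γ = 0.623

Γ = (Z_L − Z_0)/(Z_L + Z_0) = (1290 − 300)/(1290 + 300) = 990/1590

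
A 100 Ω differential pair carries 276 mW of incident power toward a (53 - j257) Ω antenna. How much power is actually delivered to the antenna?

|Γ| = |(-47 − j257)/(153 − j257)| = 0.874
|Γ|² = 0.763
P_refl = |Γ|²·P_inc = 211 mW, P_del = (1 − |Γ|²)·P_inc = 65.4 mW

P_delivered ≈ 65.4 mW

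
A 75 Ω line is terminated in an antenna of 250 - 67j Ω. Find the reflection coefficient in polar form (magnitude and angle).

Γ = (Z_L − Z_0)/(Z_L + Z_0) = (175 − j67)/(325 − j67)
|Γ| = 187/332 = 0.565

Γ ≈ 0.565 ∠ -9.3°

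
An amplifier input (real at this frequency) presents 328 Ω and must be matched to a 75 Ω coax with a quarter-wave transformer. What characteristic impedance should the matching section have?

Z_qwt ≈ 157 Ω

Z_qwt = √(Z_0·R_L) = √(75 × 328) = √24600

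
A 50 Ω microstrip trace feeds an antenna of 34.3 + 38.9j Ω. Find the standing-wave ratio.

VSWR ≈ 2.65

Γ = (Z_L − Z_0)/(Z_L + Z_0) = (-15.7 + j38.9)/(84.3 + j38.9)
|Γ| = 41.9/92.8 = 0.452
VSWR = (1 + |Γ|)/(1 − |Γ|) = 1.45/0.548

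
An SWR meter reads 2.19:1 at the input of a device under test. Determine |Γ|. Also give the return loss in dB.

|Γ| = (S − 1)/(S + 1) = (2.19 − 1)/(2.19 + 1) = 1.19/3.19
RL = −20·log₁₀|Γ| = −20·log₁₀(0.373)

|Γ| ≈ 0.373; return loss ≈ 8.56 dB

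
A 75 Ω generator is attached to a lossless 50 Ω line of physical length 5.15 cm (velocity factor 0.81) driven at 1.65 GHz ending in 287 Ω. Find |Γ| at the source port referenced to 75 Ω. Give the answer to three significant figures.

λ = v/f = 0.81·c / 1.65 GHz = 0.147 m
βl = 2π·l/λ = 2π × 0.35 = 126°
tan(βl) = -1.38
Z_in = Z_0·(Z_L + jZ_0·tanβl)/(Z_0 + jZ_L·tanβl) = 13.1 + j34.5 Ω
Γ_s = (Z_in − Z_s)/(Z_in + Z_s) = (-61.9 + j34.5)/(88.1 + j34.5), |Γ_s| = 0.75

|Γ| ≈ 0.75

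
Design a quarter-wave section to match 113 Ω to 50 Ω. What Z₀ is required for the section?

Z_qwt = √(Z_0·R_L) = √(50 × 113) = √5650

Z_qwt ≈ 75.2 Ω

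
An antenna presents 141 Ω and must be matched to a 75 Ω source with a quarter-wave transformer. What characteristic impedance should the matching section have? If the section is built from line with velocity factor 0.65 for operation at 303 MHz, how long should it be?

Z_qwt ≈ 103 Ω; length ≈ 16.1 cm

Z_qwt = √(Z_0·R_L) = √(75 × 141) = √10580
λ = 0.65·c/f = 0.644 m, so l = λ/4 = 0.161 m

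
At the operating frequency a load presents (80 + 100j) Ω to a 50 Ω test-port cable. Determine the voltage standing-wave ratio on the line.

VSWR ≈ 4.5

Γ = (Z_L − Z_0)/(Z_L + Z_0) = (30 + j100)/(130 + j100)
|Γ| = 104/164 = 0.637
VSWR = (1 + |Γ|)/(1 − |Γ|) = 1.64/0.363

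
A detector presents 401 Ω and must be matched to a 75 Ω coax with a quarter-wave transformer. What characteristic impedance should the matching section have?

Z_qwt ≈ 173 Ω

Z_qwt = √(Z_0·R_L) = √(75 × 401) = √30080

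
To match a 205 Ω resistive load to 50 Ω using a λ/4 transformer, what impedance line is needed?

Z_qwt ≈ 101 Ω

Z_qwt = √(Z_0·R_L) = √(50 × 205) = √10250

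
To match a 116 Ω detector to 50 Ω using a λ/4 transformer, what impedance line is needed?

Z_qwt = √(Z_0·R_L) = √(50 × 116) = √5800

Z_qwt ≈ 76.2 Ω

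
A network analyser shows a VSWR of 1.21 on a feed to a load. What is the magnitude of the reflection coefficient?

|Γ| ≈ 0.095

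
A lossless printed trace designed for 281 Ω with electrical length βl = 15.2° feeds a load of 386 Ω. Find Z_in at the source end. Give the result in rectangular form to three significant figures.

tan(βl) = tan(15.2°) = 0.272
Z_in = Z_0·(Z_L + jZ_0·tanβl)/(Z_0 + jZ_L·tanβl)
     = 281·(386 + j76.3)/(281 + j105)

Z_in ≈ 364 − j59.4 Ω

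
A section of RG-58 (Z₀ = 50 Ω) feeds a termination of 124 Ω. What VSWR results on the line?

Γ = (124 − 50)/(124 + 50) = 0.425
VSWR = (1 + 0.425)/(1 − 0.425)

VSWR ≈ 2.48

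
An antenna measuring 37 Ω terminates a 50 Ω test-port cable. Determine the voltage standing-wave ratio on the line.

Γ = (37 − 50)/(37 + 50) = -0.149
VSWR = (1 + 0.149)/(1 − 0.149)

VSWR ≈ 1.35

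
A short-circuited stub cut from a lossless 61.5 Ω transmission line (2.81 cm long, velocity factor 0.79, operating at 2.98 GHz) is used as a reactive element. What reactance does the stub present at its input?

λ = v/f = 0.79·c / 2.98 GHz = 0.0795 m
βl = 2π·l/λ = 2π × 0.353 = 127°
tan(βl) = -1.32
For a short-circuited stub, Z_in = jZ_0·tan(βl)

X_in ≈ -81 Ω (capacitive)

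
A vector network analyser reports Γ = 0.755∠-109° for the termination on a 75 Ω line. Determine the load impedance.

Z_L = Z_0·(1 + Γ)/(1 − Γ) = 75·(0.754 − j0.714)/(1.25 + j0.714)

Z_L ≈ 15.6 − j51.9 Ω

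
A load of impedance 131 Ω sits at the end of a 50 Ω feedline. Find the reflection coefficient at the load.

Γ = (Z_L − Z_0)/(Z_L + Z_0) = (131 − 50)/(131 + 50) = 81/181

Γ = 0.448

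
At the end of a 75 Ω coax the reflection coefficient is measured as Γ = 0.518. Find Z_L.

Z_L ≈ 236 Ω

Z_L = Z_0·(1 + Γ)/(1 − Γ) = 75·(1.52)/(0.482)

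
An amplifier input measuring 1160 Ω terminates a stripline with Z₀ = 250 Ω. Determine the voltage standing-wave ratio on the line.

VSWR ≈ 4.64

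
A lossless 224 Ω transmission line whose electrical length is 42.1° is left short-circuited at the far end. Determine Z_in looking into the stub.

tan(βl) = 0.904
For a short-circuited stub, Z_in = jZ_0·tan(βl)

Z_in ≈ +j202 Ω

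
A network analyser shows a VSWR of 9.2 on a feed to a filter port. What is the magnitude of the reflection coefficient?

|Γ| ≈ 0.804

|Γ| = (S − 1)/(S + 1) = (9.2 − 1)/(9.2 + 1) = 8.2/10.2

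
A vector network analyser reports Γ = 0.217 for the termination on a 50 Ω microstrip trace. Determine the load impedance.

Z_L = Z_0·(1 + Γ)/(1 − Γ) = 50·(1.22)/(0.783)

Z_L ≈ 77.7 Ω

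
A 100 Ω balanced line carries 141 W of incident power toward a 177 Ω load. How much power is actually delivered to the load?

Γ = (177 − 100)/(177 + 100) = 0.278
|Γ|² = 0.0773
P_refl = |Γ|²·P_inc = 10.9 W, P_del = (1 − |Γ|²)·P_inc = 130 W

P_delivered ≈ 130 W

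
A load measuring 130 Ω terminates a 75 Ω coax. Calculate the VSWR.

VSWR ≈ 1.73

Γ = (130 − 75)/(130 + 75) = 0.268
VSWR = (1 + 0.268)/(1 − 0.268)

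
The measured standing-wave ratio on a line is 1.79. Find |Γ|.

|Γ| = (S − 1)/(S + 1) = (1.79 − 1)/(1.79 + 1) = 0.79/2.79

|Γ| ≈ 0.283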